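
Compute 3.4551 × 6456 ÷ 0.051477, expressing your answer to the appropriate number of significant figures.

4.333 × 10⁵

3.4551 × 6456 ÷ 0.051477 = 433322.174952…
Multiplication/division keeps the fewest significant figures: 3.4551 → 5 s.f., 6456 → 4 s.f., 0.051477 → 5 s.f.; limit is 4.
Rounded to 4 significant figures: 4.333 × 10⁵.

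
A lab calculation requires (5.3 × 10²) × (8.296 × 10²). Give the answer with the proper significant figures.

(5.3 × 10²) × (8.296 × 10²) = 439688
Multiplication/division keeps the fewest significant figures: 5.3 × 10² → 2 s.f., 8.296 × 10² → 4 s.f.; limit is 2.
Rounded to 2 significant figures: 4.4 × 10⁵.

4.4 × 10⁵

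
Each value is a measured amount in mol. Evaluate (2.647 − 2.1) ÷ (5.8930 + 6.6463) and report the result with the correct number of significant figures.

0.04

2.647 − 2.1 = 0.547, limited to 1 d.p. → 1 s.f.; 5.8930 + 6.6463 = 12.5393, limited to 4 d.p. → 6 s.f.
Carrying full precision, 0.547 ÷ 12.5393 = 0.0436228497604…; keep min(1, 6) = 1 s.f.
Rounded to 1 significant figure: 0.04.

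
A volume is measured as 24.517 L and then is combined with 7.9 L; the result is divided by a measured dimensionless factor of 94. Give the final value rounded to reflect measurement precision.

24.517 L + 7.9 L = 32.417 L; the sum is limited to 1 decimal place (3 s.f.).
Carrying full precision, 32.417 ÷ 94 = 0.344861702128… L; 94 has 2 s.f., so the result keeps min(3, 2) = 2 s.f.
Rounded to 2 significant figures: 0.34 L.

0.34 L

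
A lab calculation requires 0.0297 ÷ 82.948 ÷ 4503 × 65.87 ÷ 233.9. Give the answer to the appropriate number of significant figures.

0.0297 ÷ 82.948 ÷ 4503 × 65.87 ÷ 233.9 = 2.23926774776 × 10^-8…
Multiplication/division keeps the fewest significant figures: 0.0297 → 3 s.f., 82.948 → 5 s.f., 4503 → 4 s.f., 65.87 → 4 s.f., 233.9 → 4 s.f.; limit is 3.
Rounded to 3 significant figures: 2.24 × 10^-8.

2.24 × 10^-8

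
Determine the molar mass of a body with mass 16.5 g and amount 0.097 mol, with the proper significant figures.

1.7 × 10² g/mol

molar mass = 16.5 g ÷ 0.097 mol = 170.103092784… g/mol.
16.5 has 3 significant figures; 0.097 has 2.
Division/multiplication keeps the fewest: 2 significant figures.
Rounded: 1.7 × 10² g/mol.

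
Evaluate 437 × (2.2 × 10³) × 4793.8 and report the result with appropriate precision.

4.6 × 10⁹

437 × (2.2 × 10³) × 4793.8 = 4.60875932 × 10^9
Multiplication/division keeps the fewest significant figures: 437 → 3 s.f., 2.2 × 10³ → 2 s.f., 4793.8 → 5 s.f.; limit is 2.
Rounded to 2 significant figures: 4.6 × 10⁹.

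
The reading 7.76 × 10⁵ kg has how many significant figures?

7.76 × 10⁵: in scientific notation every digit of the coefficient is significant.

3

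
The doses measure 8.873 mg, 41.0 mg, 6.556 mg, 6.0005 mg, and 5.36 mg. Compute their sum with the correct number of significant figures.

67.8 mg

8.873 mg + 41.0 mg + 6.556 mg + 6.0005 mg + 5.36 mg = 67.7895 mg.
Addition/subtraction keeps the fewest decimal places: 8.873 → 3 decimal places, 41.0 → 1 decimal place, 6.556 → 3 decimal places, 6.0005 → 4 decimal places, 5.36 → 2 decimal places; limit is 1.
Rounded to 1 decimal place: 67.8 mg.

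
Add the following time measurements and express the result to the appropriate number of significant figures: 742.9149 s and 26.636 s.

769.551 s

742.9149 s + 26.636 s = 769.5509 s.
Addition/subtraction keeps the fewest decimal places: 742.9149 → 4 decimal places, 26.636 → 3 decimal places; limit is 3.
Rounded to 3 decimal places: 769.551 s.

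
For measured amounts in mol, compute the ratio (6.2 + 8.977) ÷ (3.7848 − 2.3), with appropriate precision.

1.0 × 10^1

6.2 + 8.977 = 15.177, limited to 1 d.p. → 3 s.f.; 3.7848 − 2.3 = 1.4848, limited to 1 d.p. → 2 s.f.
Carrying full precision, 15.177 ÷ 1.4848 = 10.2215786638…; keep min(3, 2) = 2 s.f.
Rounded to 2 significant figures: 1.0 × 10^1.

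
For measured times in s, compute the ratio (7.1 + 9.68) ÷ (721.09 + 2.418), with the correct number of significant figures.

0.0232

7.1 + 9.68 = 16.78, limited to 1 d.p. → 3 s.f.; 721.09 + 2.418 = 723.508, limited to 2 d.p. → 5 s.f.
Carrying full precision, 16.78 ÷ 723.508 = 0.0231925562675…; keep min(3, 5) = 3 s.f.
Rounded to 3 significant figures: 0.0232.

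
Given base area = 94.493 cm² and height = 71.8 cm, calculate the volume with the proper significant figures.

6.78 × 10^3 cm³

volume = 94.493 cm² × 71.8 cm = 6784.5974 cm³.
94.493 has 5 significant figures; 71.8 has 3.
Division/multiplication keeps the fewest: 3 significant figures.
Rounded: 6.78 × 10^3 cm³.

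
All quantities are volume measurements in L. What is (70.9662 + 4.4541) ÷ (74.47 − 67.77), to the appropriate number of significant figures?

70.9662 + 4.4541 = 75.4203, limited to 4 d.p. → 6 s.f.; 74.47 − 67.77 = 6.70, limited to 2 d.p. → 3 s.f.
Carrying full precision, 75.4203 ÷ 6.70 = 11.256761194…; keep min(6, 3) = 3 s.f.
Rounded to 3 significant figures: 11.3.

11.3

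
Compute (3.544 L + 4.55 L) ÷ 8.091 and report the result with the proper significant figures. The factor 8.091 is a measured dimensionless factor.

1.00 L

3.544 L + 4.55 L = 8.094 L; the sum is limited to 2 decimal places (3 s.f.).
Carrying full precision, 8.094 ÷ 8.091 = 1.00037078235… L; 8.091 has 4 s.f., so the result keeps min(3, 4) = 3 s.f.
Rounded to 3 significant figures: 1.00 L.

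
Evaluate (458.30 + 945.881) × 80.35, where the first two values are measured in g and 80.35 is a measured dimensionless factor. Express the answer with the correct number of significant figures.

1.128 × 10⁵ g

458.30 g + 945.881 g = 1404.181 g; the sum is limited to 2 decimal places (6 s.f.).
Carrying full precision, 1404.181 × 80.35 = 112825.94335 g; 80.35 has 4 s.f., so the result keeps min(6, 4) = 4 s.f.
Rounded to 4 significant figures: 1.128 × 10⁵ g.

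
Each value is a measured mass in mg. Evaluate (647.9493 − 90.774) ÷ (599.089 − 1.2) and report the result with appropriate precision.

9.319 × 10⁻¹

647.9493 − 90.774 = 557.1753, limited to 3 d.p. → 6 s.f.; 599.089 − 1.2 = 597.889, limited to 1 d.p. → 4 s.f.
Carrying full precision, 557.1753 ÷ 597.889 = 0.931904249785…; keep min(6, 4) = 4 s.f.
Rounded to 4 significant figures: 9.319 × 10⁻¹.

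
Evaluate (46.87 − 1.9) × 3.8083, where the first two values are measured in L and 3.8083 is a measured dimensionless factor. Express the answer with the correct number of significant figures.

171 L

46.87 L − 1.9 L = 44.97 L; the difference is limited to 1 decimal place (3 s.f.).
Carrying full precision, 44.97 × 3.8083 = 171.259251 L; 3.8083 has 5 s.f., so the result keeps min(3, 5) = 3 s.f.
Rounded to 3 significant figures: 171 L.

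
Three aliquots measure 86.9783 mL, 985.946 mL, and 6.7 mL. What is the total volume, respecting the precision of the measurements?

1079.6 mL

86.9783 mL + 985.946 mL + 6.7 mL = 1079.6243 mL.
Addition/subtraction keeps the fewest decimal places: 86.9783 → 4 decimal places, 985.946 → 3 decimal places, 6.7 → 1 decimal place; limit is 1.
Rounded to 1 decimal place: 1079.6 mL.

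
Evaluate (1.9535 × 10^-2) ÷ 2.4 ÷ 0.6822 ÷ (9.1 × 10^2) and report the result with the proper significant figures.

(1.9535 × 10^-2) ÷ 2.4 ÷ 0.6822 ÷ (9.1 × 10^2) = 0.0000131113999848…
Multiplication/division keeps the fewest significant figures: 1.9535 × 10^-2 → 5 s.f., 2.4 → 2 s.f., 0.6822 → 4 s.f., 9.1 × 10^2 → 2 s.f.; limit is 2.
Rounded to 2 significant figures: 1.3 × 10^-5.

1.3 × 10^-5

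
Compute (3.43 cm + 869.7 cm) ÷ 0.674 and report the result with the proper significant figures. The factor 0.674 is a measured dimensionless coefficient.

3.43 cm + 869.7 cm = 873.13 cm; the sum is limited to 1 decimal place (4 s.f.).
Carrying full precision, 873.13 ÷ 0.674 = 1295.44510386… cm; 0.674 has 3 s.f., so the result keeps min(4, 3) = 3 s.f.
Rounded to 3 significant figures: 1.30 × 10^3 cm.

1.30 × 10^3 cm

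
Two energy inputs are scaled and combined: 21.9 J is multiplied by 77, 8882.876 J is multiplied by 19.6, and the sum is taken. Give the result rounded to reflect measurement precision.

1.76 × 10^5 J

21.9 × 77 = 1686.3 → 1.7 × 10^3 J (2 s.f., last digit at the 10^2 place).
8882.876 × 19.6 = 174104.3696 → 1.74 × 10^5 J (3 s.f., last digit at the 10^3 place).
Sum: 175790.6696 J; keep the coarser place, 10^3.
Result: 1.76 × 10^5 J.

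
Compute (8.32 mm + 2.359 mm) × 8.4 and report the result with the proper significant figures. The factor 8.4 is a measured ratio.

90. mm

8.32 mm + 2.359 mm = 10.679 mm; the sum is limited to 2 decimal places (4 s.f.).
Carrying full precision, 10.679 × 8.4 = 89.7036 mm; 8.4 has 2 s.f., so the result keeps min(4, 2) = 2 s.f.
Rounded to 2 significant figures: 90. mm.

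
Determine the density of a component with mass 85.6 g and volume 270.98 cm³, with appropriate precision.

density = 85.6 g ÷ 270.98 cm³ = 0.315890471622… g/cm³.
85.6 has 3 significant figures; 270.98 has 5.
Division/multiplication keeps the fewest: 3 significant figures.
Rounded: 0.316 g/cm³.

0.316 g/cm³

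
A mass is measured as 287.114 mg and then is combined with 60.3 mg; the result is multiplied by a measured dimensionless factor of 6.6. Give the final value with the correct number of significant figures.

287.114 mg + 60.3 mg = 347.414 mg; the sum is limited to 1 decimal place (4 s.f.).
Carrying full precision, 347.414 × 6.6 = 2292.9324 mg; 6.6 has 2 s.f., so the result keeps min(4, 2) = 2 s.f.
Rounded to 2 significant figures: 2.3 × 10^3 mg.

2.3 × 10^3 mg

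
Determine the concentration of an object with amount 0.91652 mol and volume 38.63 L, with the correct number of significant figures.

concentration = 0.91652 mol ÷ 38.63 L = 0.0237256018638… mol/L.
0.91652 has 5 significant figures; 38.63 has 4.
Division/multiplication keeps the fewest: 4 significant figures.
Rounded: 0.02373 mol/L.

0.02373 mol/L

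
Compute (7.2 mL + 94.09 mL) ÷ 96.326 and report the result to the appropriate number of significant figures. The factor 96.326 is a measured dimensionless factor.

7.2 mL + 94.09 mL = 101.29 mL; the sum is limited to 1 decimal place (4 s.f.).
Carrying full precision, 101.29 ÷ 96.326 = 1.05153333472… mL; 96.326 has 5 s.f., so the result keeps min(4, 5) = 4 s.f.
Rounded to 4 significant figures: 1.052 mL.

1.052 mL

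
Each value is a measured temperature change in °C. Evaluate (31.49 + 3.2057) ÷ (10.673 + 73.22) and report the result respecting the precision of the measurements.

31.49 + 3.2057 = 34.6957, limited to 2 d.p. → 4 s.f.; 10.673 + 73.22 = 83.893, limited to 2 d.p. → 4 s.f.
Carrying full precision, 34.6957 ÷ 83.893 = 0.413570858117…; keep min(4, 4) = 4 s.f.
Rounded to 4 significant figures: 0.4136.

0.4136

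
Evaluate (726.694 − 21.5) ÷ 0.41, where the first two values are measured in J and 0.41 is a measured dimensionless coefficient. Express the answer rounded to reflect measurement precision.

1.7 × 10^3 J

726.694 J − 21.5 J = 705.194 J; the difference is limited to 1 decimal place (4 s.f.).
Carrying full precision, 705.194 ÷ 0.41 = 1719.98536585… J; 0.41 has 2 s.f., so the result keeps min(4, 2) = 2 s.f.
Rounded to 2 significant figures: 1.7 × 10^3 J.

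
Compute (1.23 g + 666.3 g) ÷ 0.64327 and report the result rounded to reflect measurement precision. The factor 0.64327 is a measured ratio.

1038 g

1.23 g + 666.3 g = 667.53 g; the sum is limited to 1 decimal place (4 s.f.).
Carrying full precision, 667.53 ÷ 0.64327 = 1037.71355729… g; 0.64327 has 5 s.f., so the result keeps min(4, 5) = 4 s.f.
Rounded to 4 significant figures: 1038 g.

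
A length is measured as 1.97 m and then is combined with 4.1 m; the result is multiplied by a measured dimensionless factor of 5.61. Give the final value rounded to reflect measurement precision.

34 m

1.97 m + 4.1 m = 6.07 m; the sum is limited to 1 decimal place (2 s.f.).
Carrying full precision, 6.07 × 5.61 = 34.0527 m; 5.61 has 3 s.f., so the result keeps min(2, 3) = 2 s.f.
Rounded to 2 significant figures: 34 m.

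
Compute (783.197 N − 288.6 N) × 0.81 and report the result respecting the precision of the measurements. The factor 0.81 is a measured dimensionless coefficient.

4.0 × 10^2 N

783.197 N − 288.6 N = 494.597 N; the difference is limited to 1 decimal place (4 s.f.).
Carrying full precision, 494.597 × 0.81 = 400.62357 N; 0.81 has 2 s.f., so the result keeps min(4, 2) = 2 s.f.
Rounded to 2 significant figures: 4.0 × 10^2 N.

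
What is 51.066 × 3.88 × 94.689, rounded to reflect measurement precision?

1.88 × 10^4

51.066 × 3.88 × 94.689 = 18761.3072791…
Multiplication/division keeps the fewest significant figures: 51.066 → 5 s.f., 3.88 → 3 s.f., 94.689 → 5 s.f.; limit is 3.
Rounded to 3 significant figures: 1.88 × 10^4.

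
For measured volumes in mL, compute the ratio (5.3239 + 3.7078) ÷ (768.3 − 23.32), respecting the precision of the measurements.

0.01212

5.3239 + 3.7078 = 9.0317, limited to 4 d.p. → 5 s.f.; 768.3 − 23.32 = 744.98, limited to 1 d.p. → 4 s.f.
Carrying full precision, 9.0317 ÷ 744.98 = 0.0121234127091…; keep min(5, 4) = 4 s.f.
Rounded to 4 significant figures: 0.01212.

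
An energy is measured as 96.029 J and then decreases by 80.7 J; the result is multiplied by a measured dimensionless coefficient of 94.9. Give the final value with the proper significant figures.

1.45 × 10^3 J

96.029 J − 80.7 J = 15.329 J; the difference is limited to 1 decimal place (3 s.f.).
Carrying full precision, 15.329 × 94.9 = 1454.7221 J; 94.9 has 3 s.f., so the result keeps min(3, 3) = 3 s.f.
Rounded to 3 significant figures: 1.45 × 10^3 J.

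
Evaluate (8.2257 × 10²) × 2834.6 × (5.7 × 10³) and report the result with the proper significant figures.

1.3 × 10¹⁰

(8.2257 × 10²) × 2834.6 × (5.7 × 10³) = 1.32904444554 × 10^10
Multiplication/division keeps the fewest significant figures: 8.2257 × 10² → 5 s.f., 2834.6 → 5 s.f., 5.7 × 10³ → 2 s.f.; limit is 2.
Rounded to 2 significant figures: 1.3 × 10¹⁰.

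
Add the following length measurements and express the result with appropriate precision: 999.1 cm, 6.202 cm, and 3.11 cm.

999.1 cm + 6.202 cm + 3.11 cm = 1008.412 cm.
Addition/subtraction keeps the fewest decimal places: 999.1 → 1 decimal place, 6.202 → 3 decimal places, 3.11 → 2 decimal places; limit is 1.
Rounded to 1 decimal place: 1008.4 cm.

1008.4 cm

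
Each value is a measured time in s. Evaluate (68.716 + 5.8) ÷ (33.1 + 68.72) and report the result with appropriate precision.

68.716 + 5.8 = 74.516, limited to 1 d.p. → 3 s.f.; 33.1 + 68.72 = 101.82, limited to 1 d.p. → 4 s.f.
Carrying full precision, 74.516 ÷ 101.82 = 0.731840502848…; keep min(3, 4) = 3 s.f.
Rounded to 3 significant figures: 0.732.

0.732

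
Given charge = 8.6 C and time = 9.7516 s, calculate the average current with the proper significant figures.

0.88 A

average current = 8.6 C ÷ 9.7516 s = 0.881906558924… A.
8.6 has 2 significant figures; 9.7516 has 5.
Division/multiplication keeps the fewest: 2 significant figures.
Rounded: 0.88 A.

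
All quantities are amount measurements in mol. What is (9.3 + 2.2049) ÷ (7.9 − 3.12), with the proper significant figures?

2.4

9.3 + 2.2049 = 11.5049, limited to 1 d.p. → 3 s.f.; 7.9 − 3.12 = 4.78, limited to 1 d.p. → 2 s.f.
Carrying full precision, 11.5049 ÷ 4.78 = 2.40688284519…; keep min(3, 2) = 2 s.f.
Rounded to 2 significant figures: 2.4.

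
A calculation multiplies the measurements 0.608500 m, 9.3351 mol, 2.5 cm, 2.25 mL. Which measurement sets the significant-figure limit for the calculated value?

2.5 cm

0.608500 m → 6 s.f.; 9.3351 mol → 5 s.f.; 2.5 cm → 2 s.f.; 2.25 mL → 3 s.f.
The fewest is 2 significant figures, from 2.5 cm.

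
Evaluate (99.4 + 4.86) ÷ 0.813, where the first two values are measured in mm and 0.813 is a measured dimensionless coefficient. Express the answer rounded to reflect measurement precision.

128 mm

99.4 mm + 4.86 mm = 104.26 mm; the sum is limited to 1 decimal place (4 s.f.).
Carrying full precision, 104.26 ÷ 0.813 = 128.241082411… mm; 0.813 has 3 s.f., so the result keeps min(4, 3) = 3 s.f.
Rounded to 3 significant figures: 128 mm.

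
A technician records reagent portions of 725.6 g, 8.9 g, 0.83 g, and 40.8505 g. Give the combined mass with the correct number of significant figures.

776.2 g

725.6 g + 8.9 g + 0.83 g + 40.8505 g = 776.1805 g.
Addition/subtraction keeps the fewest decimal places: 725.6 → 1 decimal place, 8.9 → 1 decimal place, 0.83 → 2 decimal places, 40.8505 → 4 decimal places; limit is 1.
Rounded to 1 decimal place: 776.2 g.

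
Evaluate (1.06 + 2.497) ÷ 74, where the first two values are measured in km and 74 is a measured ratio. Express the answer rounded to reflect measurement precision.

1.06 km + 2.497 km = 3.557 km; the sum is limited to 2 decimal places (3 s.f.).
Carrying full precision, 3.557 ÷ 74 = 0.0480675675676… km; 74 has 2 s.f., so the result keeps min(3, 2) = 2 s.f.
Rounded to 2 significant figures: 0.048 km.

0.048 km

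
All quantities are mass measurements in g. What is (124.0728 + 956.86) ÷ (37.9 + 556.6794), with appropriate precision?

1.818

124.0728 + 956.86 = 1080.9328, limited to 2 d.p. → 6 s.f.; 37.9 + 556.6794 = 594.5794, limited to 1 d.p. → 4 s.f.
Carrying full precision, 1080.9328 ÷ 594.5794 = 1.81797889399…; keep min(6, 4) = 4 s.f.
Rounded to 4 significant figures: 1.818.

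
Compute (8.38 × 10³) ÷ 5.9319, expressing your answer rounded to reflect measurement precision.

1.41 × 10³

(8.38 × 10³) ÷ 5.9319 = 1412.70082098…
Multiplication/division keeps the fewest significant figures: 8.38 × 10³ → 3 s.f., 5.9319 → 5 s.f.; limit is 3.
Rounded to 3 significant figures: 1.41 × 10³.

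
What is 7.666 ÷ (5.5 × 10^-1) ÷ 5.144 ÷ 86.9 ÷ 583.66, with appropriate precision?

7.666 ÷ (5.5 × 10^-1) ÷ 5.144 ÷ 86.9 ÷ 583.66 = 0.0000534226538263…
Multiplication/division keeps the fewest significant figures: 7.666 → 4 s.f., 5.5 × 10^-1 → 2 s.f., 5.144 → 4 s.f., 86.9 → 3 s.f., 583.66 → 5 s.f.; limit is 2.
Rounded to 2 significant figures: 5.3 × 10^-5.

5.3 × 10^-5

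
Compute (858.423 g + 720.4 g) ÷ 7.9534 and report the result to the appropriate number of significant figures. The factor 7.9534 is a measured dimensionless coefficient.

858.423 g + 720.4 g = 1578.823 g; the sum is limited to 1 decimal place (5 s.f.).
Carrying full precision, 1578.823 ÷ 7.9534 = 198.509191038… g; 7.9534 has 5 s.f., so the result keeps min(5, 5) = 5 s.f.
Rounded to 5 significant figures: 198.51 g.

198.51 g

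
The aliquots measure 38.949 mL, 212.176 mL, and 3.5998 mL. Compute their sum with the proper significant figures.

38.949 mL + 212.176 mL + 3.5998 mL = 254.7248 mL.
Addition/subtraction keeps the fewest decimal places: 38.949 → 3 decimal places, 212.176 → 3 decimal places, 3.5998 → 4 decimal places; limit is 3.
Rounded to 3 decimal places: 2.54725 × 10² mL.

2.54725 × 10² mL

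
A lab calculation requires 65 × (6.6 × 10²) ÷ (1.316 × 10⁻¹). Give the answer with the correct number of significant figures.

65 × (6.6 × 10²) ÷ (1.316 × 10⁻¹) = 325987.841945…
Multiplication/division keeps the fewest significant figures: 65 → 2 s.f., 6.6 × 10² → 2 s.f., 1.316 × 10⁻¹ → 4 s.f.; limit is 2.
Rounded to 2 significant figures: 3.3 × 10⁵.

3.3 × 10⁵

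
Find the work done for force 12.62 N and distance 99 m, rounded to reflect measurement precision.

work done = 12.62 N × 99 m = 1249.38 J.
12.62 has 4 significant figures; 99 has 2.
Division/multiplication keeps the fewest: 2 significant figures.
Rounded: 1.2 × 10³ J.

1.2 × 10³ J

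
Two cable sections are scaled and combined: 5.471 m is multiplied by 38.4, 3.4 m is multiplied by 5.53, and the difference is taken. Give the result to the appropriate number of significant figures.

5.471 × 38.4 = 210.0864 → 210. m (3 s.f., last digit at the 10^0 place).
3.4 × 5.53 = 18.802 → 19 m (2 s.f., last digit at the 10^0 place).
Difference: 191.2844 m; keep the coarser place, 10^0.
Result: 191 m.

191 m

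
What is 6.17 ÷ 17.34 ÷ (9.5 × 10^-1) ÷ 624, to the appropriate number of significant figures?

6.0 × 10^-4

6.17 ÷ 17.34 ÷ (9.5 × 10^-1) ÷ 624 = 0.000600244066826…
Multiplication/division keeps the fewest significant figures: 6.17 → 3 s.f., 17.34 → 4 s.f., 9.5 × 10^-1 → 2 s.f., 624 → 3 s.f.; limit is 2.
Rounded to 2 significant figures: 6.0 × 10^-4.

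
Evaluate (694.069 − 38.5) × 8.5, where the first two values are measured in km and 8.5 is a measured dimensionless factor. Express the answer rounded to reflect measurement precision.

694.069 km − 38.5 km = 655.569 km; the difference is limited to 1 decimal place (4 s.f.).
Carrying full precision, 655.569 × 8.5 = 5572.3365 km; 8.5 has 2 s.f., so the result keeps min(4, 2) = 2 s.f.
Rounded to 2 significant figures: 5.6 × 10^3 km.

5.6 × 10^3 km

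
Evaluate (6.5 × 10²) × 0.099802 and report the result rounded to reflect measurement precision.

(6.5 × 10²) × 0.099802 = 64.8713
Multiplication/division keeps the fewest significant figures: 6.5 × 10² → 2 s.f., 0.099802 → 5 s.f.; limit is 2.
Rounded to 2 significant figures: 65.

65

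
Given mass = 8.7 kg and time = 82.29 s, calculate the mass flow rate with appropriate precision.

mass flow rate = 8.7 kg ÷ 82.29 s = 0.105723660226… kg/s.
8.7 has 2 significant figures; 82.29 has 4.
Division/multiplication keeps the fewest: 2 significant figures.
Rounded: 0.11 kg/s.

0.11 kg/s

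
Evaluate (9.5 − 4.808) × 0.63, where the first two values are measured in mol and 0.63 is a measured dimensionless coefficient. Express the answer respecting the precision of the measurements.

9.5 mol − 4.808 mol = 4.692 mol; the difference is limited to 1 decimal place (2 s.f.).
Carrying full precision, 4.692 × 0.63 = 2.95596 mol; 0.63 has 2 s.f., so the result keeps min(2, 2) = 2 s.f.
Rounded to 2 significant figures: 3.0 mol.

3.0 mol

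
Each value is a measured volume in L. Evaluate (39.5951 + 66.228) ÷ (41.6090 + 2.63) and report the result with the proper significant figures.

39.5951 + 66.228 = 105.8231, limited to 3 d.p. → 6 s.f.; 41.6090 + 2.63 = 44.2390, limited to 2 d.p. → 4 s.f.
Carrying full precision, 105.8231 ÷ 44.2390 = 2.39207712652…; keep min(6, 4) = 4 s.f.
Rounded to 4 significant figures: 2.392.

2.392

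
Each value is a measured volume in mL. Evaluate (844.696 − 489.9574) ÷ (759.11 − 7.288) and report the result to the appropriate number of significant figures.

0.47184

844.696 − 489.9574 = 354.7386, limited to 3 d.p. → 6 s.f.; 759.11 − 7.288 = 751.822, limited to 2 d.p. → 5 s.f.
Carrying full precision, 354.7386 ÷ 751.822 = 0.47183854689…; keep min(6, 5) = 5 s.f.
Rounded to 5 significant figures: 0.47184.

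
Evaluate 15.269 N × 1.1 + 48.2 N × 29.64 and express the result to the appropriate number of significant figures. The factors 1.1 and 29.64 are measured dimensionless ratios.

15.269 × 1.1 = 16.7959 → 17 N (2 s.f., last digit at the 10^0 place).
48.2 × 29.64 = 1428.648 → 1.43 × 10^3 N (3 s.f., last digit at the 10^1 place).
Sum: 1445.4439 N; keep the coarser place, 10^1.
Result: 1.45 × 10^3 N.

1.45 × 10^3 N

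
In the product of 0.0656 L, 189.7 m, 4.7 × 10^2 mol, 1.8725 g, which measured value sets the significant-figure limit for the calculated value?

0.0656 L → 3 s.f.; 189.7 m → 4 s.f.; 4.7 × 10^2 mol → 2 s.f.; 1.8725 g → 5 s.f.
The fewest is 2 significant figures, from 4.7 × 10^2 mol.

4.7 × 10^2 mol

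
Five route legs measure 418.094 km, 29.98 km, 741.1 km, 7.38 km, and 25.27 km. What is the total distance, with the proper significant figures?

1221.8 km

418.094 km + 29.98 km + 741.1 km + 7.38 km + 25.27 km = 1221.824 km.
Addition/subtraction keeps the fewest decimal places: 418.094 → 3 decimal places, 29.98 → 2 decimal places, 741.1 → 1 decimal place, 7.38 → 2 decimal places, 25.27 → 2 decimal places; limit is 1.
Rounded to 1 decimal place: 1221.8 km.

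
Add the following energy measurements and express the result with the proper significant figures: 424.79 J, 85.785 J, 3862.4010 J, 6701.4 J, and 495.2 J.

424.79 J + 85.785 J + 3862.4010 J + 6701.4 J + 495.2 J = 11569.5760 J.
Addition/subtraction keeps the fewest decimal places: 424.79 → 2 decimal places, 85.785 → 3 decimal places, 3862.4010 → 4 decimal places, 6701.4 → 1 decimal place, 495.2 → 1 decimal place; limit is 1.
Rounded to 1 decimal place: 11569.6 J.

11569.6 J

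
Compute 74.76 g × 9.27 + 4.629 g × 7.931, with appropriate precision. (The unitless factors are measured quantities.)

74.76 × 9.27 = 693.0252 → 693 g (3 s.f., last digit at the 10^0 place).
4.629 × 7.931 = 36.712599 → 36.71 g (4 s.f., last digit at the 10^-2 place).
Sum: 729.737799 g; keep the coarser place, 10^0.
Result: 730. g.

730. g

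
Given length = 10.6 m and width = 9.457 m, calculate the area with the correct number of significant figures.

area = 10.6 m × 9.457 m = 100.2442 m².
10.6 has 3 significant figures; 9.457 has 4.
Division/multiplication keeps the fewest: 3 significant figures.
Rounded: 100. m².

100. m²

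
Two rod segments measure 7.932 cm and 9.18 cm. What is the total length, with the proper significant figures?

7.932 cm + 9.18 cm = 17.112 cm.
Addition/subtraction keeps the fewest decimal places: 7.932 → 3 decimal places, 9.18 → 2 decimal places; limit is 2.
Rounded to 2 decimal places: 17.11 cm.

17.11 cm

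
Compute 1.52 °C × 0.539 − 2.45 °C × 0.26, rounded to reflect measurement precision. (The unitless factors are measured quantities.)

1.52 × 0.539 = 0.81928 → 0.819 °C (3 s.f., last digit at the 10^-3 place).
2.45 × 0.26 = 0.637 → 0.64 °C (2 s.f., last digit at the 10^-2 place).
Difference: 0.18228 °C; keep the coarser place, 10^-2.
Result: 0.18 °C.

0.18 °C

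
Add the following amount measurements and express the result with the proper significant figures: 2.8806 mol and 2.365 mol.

5.246 mol

2.8806 mol + 2.365 mol = 5.2456 mol.
Addition/subtraction keeps the fewest decimal places: 2.8806 → 4 decimal places, 2.365 → 3 decimal places; limit is 3.
Rounded to 3 decimal places: 5.246 mol.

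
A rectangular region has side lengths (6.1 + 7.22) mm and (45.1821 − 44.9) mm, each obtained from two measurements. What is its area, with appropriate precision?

6.1 + 7.22 = 13.32, limited to 1 d.p. → 3 s.f.; 45.1821 − 44.9 = 0.2821, limited to 1 d.p. → 1 s.f.
Carrying full precision, 13.32 × 0.2821 = 3.757572; keep min(3, 1) = 1 s.f.
Rounded to 1 significant figure: 4 mm².

4 mm²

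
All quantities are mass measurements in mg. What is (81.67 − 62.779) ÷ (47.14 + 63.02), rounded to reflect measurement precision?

81.67 − 62.779 = 18.891, limited to 2 d.p. → 4 s.f.; 47.14 + 63.02 = 110.16, limited to 2 d.p. → 5 s.f.
Carrying full precision, 18.891 ÷ 110.16 = 0.171486928105…; keep min(4, 5) = 4 s.f.
Rounded to 4 significant figures: 0.1715.

0.1715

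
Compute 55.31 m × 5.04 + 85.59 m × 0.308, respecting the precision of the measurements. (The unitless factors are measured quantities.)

55.31 × 5.04 = 278.7624 → 279 m (3 s.f., last digit at the 10^0 place).
85.59 × 0.308 = 26.36172 → 26.4 m (3 s.f., last digit at the 10^-1 place).
Sum: 305.12412 m; keep the coarser place, 10^0.
Result: 305 m.

305 m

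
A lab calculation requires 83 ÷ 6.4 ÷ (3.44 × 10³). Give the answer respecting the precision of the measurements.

83 ÷ 6.4 ÷ (3.44 × 10³) = 0.00376998546512…
Multiplication/division keeps the fewest significant figures: 83 → 2 s.f., 6.4 → 2 s.f., 3.44 × 10³ → 3 s.f.; limit is 2.
Rounded to 2 significant figures: 0.0038.

0.0038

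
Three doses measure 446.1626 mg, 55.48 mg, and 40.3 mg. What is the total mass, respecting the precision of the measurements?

5.419 × 10^2 mg

446.1626 mg + 55.48 mg + 40.3 mg = 541.9426 mg.
Addition/subtraction keeps the fewest decimal places: 446.1626 → 4 decimal places, 55.48 → 2 decimal places, 40.3 → 1 decimal place; limit is 1.
Rounded to 1 decimal place: 5.419 × 10^2 mg.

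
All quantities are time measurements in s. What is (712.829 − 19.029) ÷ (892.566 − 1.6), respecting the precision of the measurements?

0.7787

712.829 − 19.029 = 693.800, limited to 3 d.p. → 6 s.f.; 892.566 − 1.6 = 890.966, limited to 1 d.p. → 4 s.f.
Carrying full precision, 693.800 ÷ 890.966 = 0.778705360249…; keep min(6, 4) = 4 s.f.
Rounded to 4 significant figures: 0.7787.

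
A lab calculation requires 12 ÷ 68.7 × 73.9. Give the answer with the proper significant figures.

13

12 ÷ 68.7 × 73.9 = 12.9082969432…
Multiplication/division keeps the fewest significant figures: 12 → 2 s.f., 68.7 → 3 s.f., 73.9 → 3 s.f.; limit is 2.
Rounded to 2 significant figures: 13.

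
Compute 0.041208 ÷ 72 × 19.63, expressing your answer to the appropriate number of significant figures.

0.041208 ÷ 72 × 19.63 = 0.0112349033333…
Multiplication/division keeps the fewest significant figures: 0.041208 → 5 s.f., 72 → 2 s.f., 19.63 → 4 s.f.; limit is 2.
Rounded to 2 significant figures: 0.011.

0.011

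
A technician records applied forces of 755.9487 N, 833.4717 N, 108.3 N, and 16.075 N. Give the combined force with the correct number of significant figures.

755.9487 N + 833.4717 N + 108.3 N + 16.075 N = 1713.7954 N.
Addition/subtraction keeps the fewest decimal places: 755.9487 → 4 decimal places, 833.4717 → 4 decimal places, 108.3 → 1 decimal place, 16.075 → 3 decimal places; limit is 1.
Rounded to 1 decimal place: 1713.8 N.

1713.8 N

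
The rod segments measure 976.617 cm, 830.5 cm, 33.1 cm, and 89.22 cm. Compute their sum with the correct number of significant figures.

976.617 cm + 830.5 cm + 33.1 cm + 89.22 cm = 1929.437 cm.
Addition/subtraction keeps the fewest decimal places: 976.617 → 3 decimal places, 830.5 → 1 decimal place, 33.1 → 1 decimal place, 89.22 → 2 decimal places; limit is 1.
Rounded to 1 decimal place: 1929.4 cm.

1929.4 cm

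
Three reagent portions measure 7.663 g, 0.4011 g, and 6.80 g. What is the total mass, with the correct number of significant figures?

14.86 g

7.663 g + 0.4011 g + 6.80 g = 14.8641 g.
Addition/subtraction keeps the fewest decimal places: 7.663 → 3 decimal places, 0.4011 → 4 decimal places, 6.80 → 2 decimal places; limit is 2.
Rounded to 2 decimal places: 14.86 g.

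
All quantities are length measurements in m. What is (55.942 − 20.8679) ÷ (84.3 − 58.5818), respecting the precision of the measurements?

55.942 − 20.8679 = 35.0741, limited to 3 d.p. → 5 s.f.; 84.3 − 58.5818 = 25.7182, limited to 1 d.p. → 3 s.f.
Carrying full precision, 35.0741 ÷ 25.7182 = 1.36378517937…; keep min(5, 3) = 3 s.f.
Rounded to 3 significant figures: 1.36.

1.36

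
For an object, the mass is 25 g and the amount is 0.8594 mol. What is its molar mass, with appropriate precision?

29 g/mol

molar mass = 25 g ÷ 0.8594 mol = 29.0900628345… g/mol.
25 has 2 significant figures; 0.8594 has 4.
Division/multiplication keeps the fewest: 2 significant figures.
Rounded: 29 g/mol.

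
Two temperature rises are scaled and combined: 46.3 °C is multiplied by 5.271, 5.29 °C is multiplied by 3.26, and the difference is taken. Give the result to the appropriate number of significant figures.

227 °C

46.3 × 5.271 = 244.0473 → 244 °C (3 s.f., last digit at the 10^0 place).
5.29 × 3.26 = 17.2454 → 17.2 °C (3 s.f., last digit at the 10^-1 place).
Difference: 226.8019 °C; keep the coarser place, 10^0.
Result: 227 °C.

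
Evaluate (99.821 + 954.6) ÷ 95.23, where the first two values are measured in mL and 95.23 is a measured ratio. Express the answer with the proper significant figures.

99.821 mL + 954.6 mL = 1054.421 mL; the sum is limited to 1 decimal place (5 s.f.).
Carrying full precision, 1054.421 ÷ 95.23 = 11.0723616507… mL; 95.23 has 4 s.f., so the result keeps min(5, 4) = 4 s.f.
Rounded to 4 significant figures: 11.07 mL.

11.07 mL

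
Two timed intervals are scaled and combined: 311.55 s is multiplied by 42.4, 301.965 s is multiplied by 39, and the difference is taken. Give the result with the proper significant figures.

1 × 10^3 s

311.55 × 42.4 = 13209.72 → 1.32 × 10^4 s (3 s.f., last digit at the 10^2 place).
301.965 × 39 = 11776.635 → 1.2 × 10^4 s (2 s.f., last digit at the 10^3 place).
Difference: 1433.085 s; keep the coarser place, 10^3.
Result: 1 × 10^3 s.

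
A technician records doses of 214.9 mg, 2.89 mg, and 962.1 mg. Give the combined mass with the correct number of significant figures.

214.9 mg + 2.89 mg + 962.1 mg = 1179.89 mg.
Addition/subtraction keeps the fewest decimal places: 214.9 → 1 decimal place, 2.89 → 2 decimal places, 962.1 → 1 decimal place; limit is 1.
Rounded to 1 decimal place: 1.1799 × 10^3 mg.

1.1799 × 10^3 mg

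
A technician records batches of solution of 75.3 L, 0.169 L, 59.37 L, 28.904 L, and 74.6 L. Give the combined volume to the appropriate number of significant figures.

75.3 L + 0.169 L + 59.37 L + 28.904 L + 74.6 L = 238.343 L.
Addition/subtraction keeps the fewest decimal places: 75.3 → 1 decimal place, 0.169 → 3 decimal places, 59.37 → 2 decimal places, 28.904 → 3 decimal places, 74.6 → 1 decimal place; limit is 1.
Rounded to 1 decimal place: 238.3 L.

238.3 L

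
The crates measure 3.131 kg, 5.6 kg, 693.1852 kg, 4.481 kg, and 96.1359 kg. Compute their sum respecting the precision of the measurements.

3.131 kg + 5.6 kg + 693.1852 kg + 4.481 kg + 96.1359 kg = 802.5331 kg.
Addition/subtraction keeps the fewest decimal places: 3.131 → 3 decimal places, 5.6 → 1 decimal place, 693.1852 → 4 decimal places, 4.481 → 3 decimal places, 96.1359 → 4 decimal places; limit is 1.
Rounded to 1 decimal place: 802.5 kg.

802.5 kg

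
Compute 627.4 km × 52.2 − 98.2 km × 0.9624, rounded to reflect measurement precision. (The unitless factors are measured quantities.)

3.27 × 10⁴ km

627.4 × 52.2 = 32750.28 → 3.28 × 10⁴ km (3 s.f., last digit at the 10^2 place).
98.2 × 0.9624 = 94.50768 → 94.5 km (3 s.f., last digit at the 10^-1 place).
Difference: 32655.77232 km; keep the coarser place, 10^2.
Result: 3.27 × 10⁴ km.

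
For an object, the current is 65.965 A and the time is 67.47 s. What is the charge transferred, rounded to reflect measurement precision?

charge transferred = 65.965 A × 67.47 s = 4450.65855 C.
65.965 has 5 significant figures; 67.47 has 4.
Division/multiplication keeps the fewest: 4 significant figures.
Rounded: 4451 C.

4451 C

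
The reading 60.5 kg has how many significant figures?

3

60.5: zeros between nonzero digits are significant.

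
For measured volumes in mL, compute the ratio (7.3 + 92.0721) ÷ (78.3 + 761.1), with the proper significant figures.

7.3 + 92.0721 = 99.3721, limited to 1 d.p. → 3 s.f.; 78.3 + 761.1 = 839.4, limited to 1 d.p. → 4 s.f.
Carrying full precision, 99.3721 ÷ 839.4 = 0.118384679533…; keep min(3, 4) = 3 s.f.
Rounded to 3 significant figures: 0.118.

0.118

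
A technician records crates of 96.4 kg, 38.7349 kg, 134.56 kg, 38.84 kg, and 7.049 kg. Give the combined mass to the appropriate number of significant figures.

96.4 kg + 38.7349 kg + 134.56 kg + 38.84 kg + 7.049 kg = 315.5839 kg.
Addition/subtraction keeps the fewest decimal places: 96.4 → 1 decimal place, 38.7349 → 4 decimal places, 134.56 → 2 decimal places, 38.84 → 2 decimal places, 7.049 → 3 decimal places; limit is 1.
Rounded to 1 decimal place: 315.6 kg.

315.6 kg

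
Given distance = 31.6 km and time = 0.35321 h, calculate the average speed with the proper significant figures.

89.5 km/h

average speed = 31.6 km ÷ 0.35321 h = 89.4651906798… km/h.
31.6 has 3 significant figures; 0.35321 has 5.
Division/multiplication keeps the fewest: 3 significant figures.
Rounded: 89.5 km/h.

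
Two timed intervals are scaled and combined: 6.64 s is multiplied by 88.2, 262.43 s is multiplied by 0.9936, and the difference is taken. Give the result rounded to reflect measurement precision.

325 s

6.64 × 88.2 = 585.648 → 586 s (3 s.f., last digit at the 10^0 place).
262.43 × 0.9936 = 260.750448 → 260.8 s (4 s.f., last digit at the 10^-1 place).
Difference: 324.897552 s; keep the coarser place, 10^0.
Result: 325 s.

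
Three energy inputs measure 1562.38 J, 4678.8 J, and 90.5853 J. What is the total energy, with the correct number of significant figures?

6331.8 J

1562.38 J + 4678.8 J + 90.5853 J = 6331.7653 J.
Addition/subtraction keeps the fewest decimal places: 1562.38 → 2 decimal places, 4678.8 → 1 decimal place, 90.5853 → 4 decimal places; limit is 1.
Rounded to 1 decimal place: 6331.8 J.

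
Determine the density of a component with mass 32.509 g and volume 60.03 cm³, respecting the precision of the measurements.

0.5415 g/cm³

density = 32.509 g ÷ 60.03 cm³ = 0.54154589372… g/cm³.
32.509 has 5 significant figures; 60.03 has 4.
Division/multiplication keeps the fewest: 4 significant figures.
Rounded: 0.5415 g/cm³.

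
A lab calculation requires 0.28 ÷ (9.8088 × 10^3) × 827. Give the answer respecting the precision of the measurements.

0.024

0.28 ÷ (9.8088 × 10^3) × 827 = 0.0236073729712…
Multiplication/division keeps the fewest significant figures: 0.28 → 2 s.f., 9.8088 × 10^3 → 5 s.f., 827 → 3 s.f.; limit is 2.
Rounded to 2 significant figures: 0.024.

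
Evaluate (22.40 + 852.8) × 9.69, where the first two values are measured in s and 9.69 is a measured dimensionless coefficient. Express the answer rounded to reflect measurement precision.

22.40 s + 852.8 s = 875.20 s; the sum is limited to 1 decimal place (4 s.f.).
Carrying full precision, 875.20 × 9.69 = 8480.688 s; 9.69 has 3 s.f., so the result keeps min(4, 3) = 3 s.f.
Rounded to 3 significant figures: 8.48 × 10^3 s.

8.48 × 10^3 s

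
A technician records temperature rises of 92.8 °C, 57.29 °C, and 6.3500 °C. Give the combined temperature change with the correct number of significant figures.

92.8 °C + 57.29 °C + 6.3500 °C = 156.4400 °C.
Addition/subtraction keeps the fewest decimal places: 92.8 → 1 decimal place, 57.29 → 2 decimal places, 6.3500 → 4 decimal places; limit is 1.
Rounded to 1 decimal place: 156.4 °C.

156.4 °C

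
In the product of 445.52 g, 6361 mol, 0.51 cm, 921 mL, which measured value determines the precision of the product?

445.52 g → 5 s.f.; 6361 mol → 4 s.f.; 0.51 cm → 2 s.f.; 921 mL → 3 s.f.
The fewest is 2 significant figures, from 0.51 cm.

0.51 cm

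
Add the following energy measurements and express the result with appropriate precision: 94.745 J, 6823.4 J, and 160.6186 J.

7078.8 J

94.745 J + 6823.4 J + 160.6186 J = 7078.7636 J.
Addition/subtraction keeps the fewest decimal places: 94.745 → 3 decimal places, 6823.4 → 1 decimal place, 160.6186 → 4 decimal places; limit is 1.
Rounded to 1 decimal place: 7078.8 J.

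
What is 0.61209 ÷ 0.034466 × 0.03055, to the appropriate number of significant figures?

0.61209 ÷ 0.034466 × 0.03055 = 0.542544812279…
Multiplication/division keeps the fewest significant figures: 0.61209 → 5 s.f., 0.034466 → 5 s.f., 0.03055 → 4 s.f.; limit is 4.
Rounded to 4 significant figures: 0.5425.

0.5425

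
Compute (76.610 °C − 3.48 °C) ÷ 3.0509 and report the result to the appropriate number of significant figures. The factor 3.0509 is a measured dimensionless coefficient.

76.610 °C − 3.48 °C = 73.130 °C; the difference is limited to 2 decimal places (4 s.f.).
Carrying full precision, 73.130 ÷ 3.0509 = 23.9699760726… °C; 3.0509 has 5 s.f., so the result keeps min(4, 5) = 4 s.f.
Rounded to 4 significant figures: 23.97 °C.

23.97 °C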